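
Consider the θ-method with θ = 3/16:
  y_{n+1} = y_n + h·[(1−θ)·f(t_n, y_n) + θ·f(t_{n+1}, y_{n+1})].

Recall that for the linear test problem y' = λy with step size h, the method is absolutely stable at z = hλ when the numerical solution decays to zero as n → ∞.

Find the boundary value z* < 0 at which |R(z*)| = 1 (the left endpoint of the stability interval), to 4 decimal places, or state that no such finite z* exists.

With y'=λy (z=hλ):
  y_{n+1} = y_n + z·[13/16·y_n + 3/16·y_{n+1}] ⇒ (1 − 3/16z)y_{n+1} = (1 + 13/16z)y_n
  Hence R(z) = (1 + 13/16z)/(1 − 3/16z).

Need |R(x)|<1, x<0.
x=-0.56: |R|=0.4932
R=−1: 1+13/16x = −1+3/16x ⇒ -5/8x=2 ⇒ x=2/(-5/8)=-3.2000
Confirm numerically:
  x=-3.066: |R|=0.94682 <1
  x=-2.878: |R|=0.86929 <1
  x=-1.913: |R|=0.40798 <1
  x=-3.379: |R|=1.06849 >1
  x=-3.280: |R|=1.03096 >1
Stable set (-3.2000, 0).

left endpoint -3.2000.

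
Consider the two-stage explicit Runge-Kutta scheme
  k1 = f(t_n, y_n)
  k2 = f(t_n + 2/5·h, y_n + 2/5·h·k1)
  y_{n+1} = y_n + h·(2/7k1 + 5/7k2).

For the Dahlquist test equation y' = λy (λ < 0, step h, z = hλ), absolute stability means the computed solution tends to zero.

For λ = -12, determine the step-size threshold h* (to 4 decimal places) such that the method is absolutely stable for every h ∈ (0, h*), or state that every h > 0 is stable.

(-3.5000,0); λ=-12 ⇒ h* = (7/2)/12 = 0.2917.

Set f=λy, z=hλ:
  k1=λy_n ⇒ h·k1=z·y_n;  k2=λ(1+2/5z)y_n ⇒ h·k2=z(1+2/5z)y_n
  y_{n+1}/y_n = 1 + 2/7z + 5/7z(1+2/5z) = 1 + z + 2/7z²
  R(z) = 1 + z + 2/7z².

Solve |R(x)|<1 on ℝ⁻.
x=-1.04: |R|=0.2690
R=1: x+2/7x²=0 ⇒ x=−7/2=-3.5000; min R=1−1/(4·2/7)=0.1250>−1
Confirm numerically:
  x=-2.628: |R|=0.34525 <1
  x=-2.418: |R|=0.25249 <1
  x=-1.888: |R|=0.13044 <1
  x=-3.843: |R|=1.37661 >1
  x=-3.793: |R|=1.31753 >1
  x=-3.701: |R|=1.21254 >1
Stable set (-3.5000, 0).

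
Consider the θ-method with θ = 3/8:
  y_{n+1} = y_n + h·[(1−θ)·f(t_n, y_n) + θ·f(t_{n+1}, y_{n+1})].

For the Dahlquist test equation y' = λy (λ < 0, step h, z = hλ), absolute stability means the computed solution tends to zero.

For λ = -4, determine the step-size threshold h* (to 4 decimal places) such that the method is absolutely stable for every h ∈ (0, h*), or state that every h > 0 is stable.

Set f=λy, z=hλ:
  y_{n+1} = y_n + z·[5/8·y_n + 3/8·y_{n+1}] ⇒ (1 − 3/8z)y_{n+1} = (1 + 5/8z)y_n
  R(z) = (1 + 5/8z)/(1 − 3/8z).

Solve |R(x)|<1 on ℝ⁻.
x=-1.74: |R|=0.0530
R=−1: 1+5/8x = −1+3/8x ⇒ -1/4x=2 ⇒ x=2/(-1/4)=-8.0000
Confirm numerically:
  x=-7.216: |R|=0.94711 <1
  x=-6.684: |R|=0.90617 <1
  x=-4.121: |R|=0.61901 <1
  x=-8.565: |R|=1.03354 >1
  x=-8.152: |R|=1.00937 >1
So |R|<1 on (-8.0000, 0).

(-8.0000,0); λ=-4 ⇒ h* = (8)/4 = 2.0000.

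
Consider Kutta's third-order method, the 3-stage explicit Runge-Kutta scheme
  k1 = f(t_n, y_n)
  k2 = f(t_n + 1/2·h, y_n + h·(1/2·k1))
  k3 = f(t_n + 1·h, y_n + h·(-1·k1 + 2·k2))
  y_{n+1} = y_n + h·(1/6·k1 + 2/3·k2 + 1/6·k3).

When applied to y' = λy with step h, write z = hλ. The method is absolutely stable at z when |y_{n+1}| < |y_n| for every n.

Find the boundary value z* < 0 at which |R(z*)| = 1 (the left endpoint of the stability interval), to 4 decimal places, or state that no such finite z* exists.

With y'=λy (z=hλ):
  order 3, 3-stage ⇒ R(z)=1+z+z^2/2+z^3/6
  (e.g. R(-0.42)=0.65585, |R|=0.65585)

Need |R(x)|<1, x<0.
x=-0.42: |R|=0.6559
|R(-2.23)|=0.5918 |R(-1.77)|=0.1278 |R(-1.41)|=0.1168
Bisect:
  x_lo=-3.0068 |R|=2.0170  x_hi=-0.3649 |R|=0.6936
  mid=-1.68582 |R|=0.06334 →hi
  mid=-2.34631 |R|=0.74653 →hi
  mid=-2.67655 |R|=1.29036 →lo
  mid=-2.51143 |R|=0.99784 →hi
  mid=-2.59399 |R|=1.13867 →lo
  mid=-2.55271 |R|=1.06693 →lo
  mid=-2.53207 |R|=1.03206 →lo
  mid=-2.52175 |R|=1.01487 →lo
  mid=-2.51659 |R|=1.00634 →lo
  ...
  [-2.51288,-2.51272] ⇒ x*=-2.5127
Interval (-2.5127, 0).

left endpoint -2.5127.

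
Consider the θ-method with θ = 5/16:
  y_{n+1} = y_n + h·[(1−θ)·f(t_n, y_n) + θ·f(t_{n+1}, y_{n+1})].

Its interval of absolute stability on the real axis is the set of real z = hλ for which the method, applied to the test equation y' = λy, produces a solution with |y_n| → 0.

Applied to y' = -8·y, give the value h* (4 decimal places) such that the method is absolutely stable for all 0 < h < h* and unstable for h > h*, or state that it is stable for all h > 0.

On y'=λy, z=hλ:
  y_{n+1} = y_n + z·[11/16·y_n + 5/16·y_{n+1}] ⇒ (1 − 5/16z)y_{n+1} = (1 + 11/16z)y_n
  ⇒ R(z) = (1 + 11/16z)/(1 − 5/16z).

Boundary: |R(x)|=1, x<0.
x=-1.49: |R|=0.0166
R=−1: 1+11/16x = −1+5/16x ⇒ -3/8x=2 ⇒ x=2/(-3/8)=-5.3333
Confirm numerically:
  x=-5.010: |R|=0.95274 <1
  x=-4.689: |R|=0.90199 <1
  x=-3.691: |R|=0.71400 <1
  x=-2.827: |R|=0.50098 <1
  x=-5.703: |R|=1.04983 >1
  x=-5.541: |R|=1.02851 >1
  x=-5.387: |R|=1.00750 >1
So |R|<1 on (-5.3333, 0).

(-5.3333,0); λ=-8 ⇒ h* = (16/3)/8 = 0.6667.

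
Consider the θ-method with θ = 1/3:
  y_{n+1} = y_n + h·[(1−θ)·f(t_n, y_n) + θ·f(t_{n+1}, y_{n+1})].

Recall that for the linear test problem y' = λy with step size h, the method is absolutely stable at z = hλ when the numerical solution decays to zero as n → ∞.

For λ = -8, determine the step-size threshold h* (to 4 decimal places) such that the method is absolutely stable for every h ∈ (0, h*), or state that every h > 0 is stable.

On y'=λy, z=hλ:
  y_{n+1} = y_n + z·[2/3·y_n + 1/3·y_{n+1}] ⇒ (1 − 1/3z)y_{n+1} = (1 + 2/3z)y_n
  Hence R(z) = (1 + 2/3z)/(1 − 1/3z).

Solve |R(x)|<1 on ℝ⁻.
x=-1.2: |R|=0.1429
R=−1: 1+2/3x = −1+1/3x ⇒ -1/3x=2 ⇒ x=2/(-1/3)=-6.0000
Confirm numerically:
  x=-5.733: |R|=0.96943 <1
  x=-4.512: |R|=0.80192 <1
  x=-2.573: |R|=0.38507 <1
  x=-6.285: |R|=1.03069 >1
  x=-6.057: |R|=1.00629 >1
So |R|<1 on (-6.0000, 0).

(-6.0000,0); λ=-8 ⇒ h* = (6)/8 = 0.7500.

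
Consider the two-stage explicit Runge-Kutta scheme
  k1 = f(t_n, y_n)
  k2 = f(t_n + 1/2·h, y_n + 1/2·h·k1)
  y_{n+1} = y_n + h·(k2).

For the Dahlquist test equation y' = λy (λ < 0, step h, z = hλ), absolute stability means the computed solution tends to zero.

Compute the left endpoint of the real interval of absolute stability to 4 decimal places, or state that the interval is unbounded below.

z* = -2.0000.

Test eqn y'=λy, z=hλ:
  k1=λy_n ⇒ h·k1=z·y_n;  k2=λ(1+1/2z)y_n ⇒ h·k2=z(1+1/2z)y_n
  y_{n+1}/y_n = 1 + z(1+1/2z) = 1 + z + 1/2z²
  so R(z) = 1 + z + 1/2z².

Find x<0 with |R(x)|<1.
x=-0.33: |R|=0.7245
R=1: x+1/2x²=0 ⇒ x=−2=-2.0000; min R=1−1/(4·1/2)=0.5000>−1
Confirm numerically:
  x=-1.644: |R|=0.70737 <1
  x=-1.518: |R|=0.63416 <1
  x=-0.908: |R|=0.50423 <1
  x=-0.854: |R|=0.51066 <1
  x=-2.455: |R|=1.55851 >1
  x=-2.120: |R|=1.12720 >1
Interval (-2.0000, 0).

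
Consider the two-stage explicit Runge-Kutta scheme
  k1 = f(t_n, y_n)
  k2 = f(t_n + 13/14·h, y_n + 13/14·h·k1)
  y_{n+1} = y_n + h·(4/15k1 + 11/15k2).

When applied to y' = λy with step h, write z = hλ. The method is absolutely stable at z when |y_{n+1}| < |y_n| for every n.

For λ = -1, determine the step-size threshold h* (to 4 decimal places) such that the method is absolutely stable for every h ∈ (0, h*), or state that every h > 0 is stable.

(-1.4685,0); λ=-1 ⇒ h* = (210/143)/1 = 1.4685.

With y'=λy (z=hλ):
  k1=λy_n ⇒ h·k1=z·y_n;  k2=λ(1+13/14z)y_n ⇒ h·k2=z(1+13/14z)y_n
  y_{n+1}/y_n = 1 + 4/15z + 11/15z(1+13/14z) = 1 + z + 143/210z²
  Hence R(z) = 1 + z + 143/210z².

Find x<0 with |R(x)|<1.
x=-1.52: |R|=1.0533
R=1: x+143/210x²=0 ⇒ x=−210/143=-1.4685; min R=1−1/(4·143/210)=0.6329>−1
Confirm numerically:
  x=-1.327: |R|=0.87211 <1
  x=-1.218: |R|=0.79221 <1
  x=-0.698: |R|=0.63376 <1
  x=-0.652: |R|=0.63748 <1
  x=-1.898: |R|=1.55507 >1
  x=-1.827: |R|=1.44597 >1
  x=-1.742: |R|=1.32439 >1
Interval (-1.4685, 0).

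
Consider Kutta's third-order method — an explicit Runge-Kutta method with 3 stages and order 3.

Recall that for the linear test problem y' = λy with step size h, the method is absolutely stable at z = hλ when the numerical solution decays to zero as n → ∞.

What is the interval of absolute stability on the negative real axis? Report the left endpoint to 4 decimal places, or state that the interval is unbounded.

With y'=λy (z=hλ):
  order 3, 3-stage ⇒ R(z)=1+z+z^2/2+z^3/6
  (e.g. R(-0.42)=0.65585, |R|=0.65585)

Find x<0 with |R(x)|<1.
x=-0.42: |R|=0.6559
|R(-1.84)|=0.1855 |R(-1.69)|=0.0664 |R(-1.05)|=0.3083
Bisect:
  x_lo=-3.1321 |R|=2.3481  x_hi=-0.2748 |R|=0.7595
  mid=-1.70345 |R|=0.07641 →hi
  mid=-2.41777 |R|=0.85052 →hi
  mid=-2.77493 |R|=1.48608 →lo
  mid=-2.59635 |R|=1.14285 →lo
  mid=-2.50706 |R|=0.99068 →hi
  mid=-2.55171 |R|=1.06522 →lo
  mid=-2.52938 |R|=1.02757 →lo
  mid=-2.51822 |R|=1.00903 →lo
  mid=-2.51264 |R|=0.99983 →hi
  ...
  [-2.51282,-2.51264] ⇒ x*=-2.5127
So |R|<1 on (-2.5127, 0).

(-2.5127, 0).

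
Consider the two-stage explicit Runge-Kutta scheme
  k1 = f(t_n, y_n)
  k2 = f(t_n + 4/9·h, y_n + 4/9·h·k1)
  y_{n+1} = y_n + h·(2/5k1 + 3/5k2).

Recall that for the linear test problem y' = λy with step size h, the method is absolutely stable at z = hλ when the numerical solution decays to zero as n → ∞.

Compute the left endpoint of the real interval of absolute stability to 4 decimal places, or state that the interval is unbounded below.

On y'=λy, z=hλ:
  k1=λy_n ⇒ h·k1=z·y_n;  k2=λ(1+4/9z)y_n ⇒ h·k2=z(1+4/9z)y_n
  y_{n+1}/y_n = 1 + 2/5z + 3/5z(1+4/9z) = 1 + z + 4/15z²
  R(z) = 1 + z + 4/15z².

Need |R(x)|<1, x<0.
x=-1.26: |R|=0.1634
R=1: x+4/15x²=0 ⇒ x=−15/4=-3.7500; min R=1−1/(4·4/15)=0.0625>−1
Confirm numerically:
  x=-2.829: |R|=0.30520 <1
  x=-2.667: |R|=0.22977 <1
  x=-2.448: |R|=0.15005 <1
  x=-1.547: |R|=0.09119 <1
  x=-4.152: |R|=1.44509 >1
  x=-4.148: |R|=1.44024 >1
  x=-4.052: |R|=1.32632 >1
Interval (-3.7500, 0).

left endpoint -3.7500.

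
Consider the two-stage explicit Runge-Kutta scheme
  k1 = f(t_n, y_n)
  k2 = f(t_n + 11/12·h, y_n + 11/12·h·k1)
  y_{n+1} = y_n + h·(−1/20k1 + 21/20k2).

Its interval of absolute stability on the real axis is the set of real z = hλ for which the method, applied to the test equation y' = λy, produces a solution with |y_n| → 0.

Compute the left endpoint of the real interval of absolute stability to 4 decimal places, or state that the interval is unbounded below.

left endpoint -1.0390.

With y'=λy (z=hλ):
  k1=λy_n ⇒ h·k1=z·y_n;  k2=λ(1+11/12z)y_n ⇒ h·k2=z(1+11/12z)y_n
  y_{n+1}/y_n = 1 − 1/20z + 21/20z(1+11/12z) = 1 + z + 77/80z²
  Hence R(z) = 1 + z + 77/80z².

Solve |R(x)|<1 on ℝ⁻.
x=-1.78: |R|=2.2696
R=1: x+77/80x²=0 ⇒ x=−80/77=-1.0390; min R=1−1/(4·77/80)=0.7403>−1
Confirm numerically:
  x=-0.915: |R|=0.89083 <1
  x=-0.698: |R|=0.77093 <1
  x=-0.567: |R|=0.74243 <1
  x=-0.562: |R|=0.74200 <1
  x=-1.544: |R|=1.75054 >1
  x=-1.514: |R|=1.69224 >1
  x=-1.152: |R|=1.12534 >1
Stable set (-1.0390, 0).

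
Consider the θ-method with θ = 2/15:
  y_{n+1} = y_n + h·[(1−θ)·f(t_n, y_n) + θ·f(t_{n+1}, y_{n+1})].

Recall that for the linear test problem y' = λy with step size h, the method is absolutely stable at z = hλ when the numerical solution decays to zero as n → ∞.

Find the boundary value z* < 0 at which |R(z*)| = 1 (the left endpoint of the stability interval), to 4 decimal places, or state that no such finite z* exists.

With y'=λy (z=hλ):
  y_{n+1} = y_n + z·[13/15·y_n + 2/15·y_{n+1}] ⇒ (1 − 2/15z)y_{n+1} = (1 + 13/15z)y_n
  so R(z) = (1 + 13/15z)/(1 − 2/15z).

Solve |R(x)|<1 on ℝ⁻.
x=-1.66: |R|=0.3592
R=−1: 1+13/15x = −1+2/15x ⇒ -11/15x=2 ⇒ x=2/(-11/15)=-2.7273
Confirm numerically:
  x=-2.209: |R|=0.70641 <1
  x=-2.151: |R|=0.67159 <1
  x=-1.641: |R|=0.34641 <1
  x=-1.355: |R|=0.14766 <1
  x=-3.092: |R|=1.18939 >1
  x=-2.873: |R|=1.07727 >1
  x=-2.783: |R|=1.02981 >1
Stable set (-2.7273, 0).

left endpoint -2.7273.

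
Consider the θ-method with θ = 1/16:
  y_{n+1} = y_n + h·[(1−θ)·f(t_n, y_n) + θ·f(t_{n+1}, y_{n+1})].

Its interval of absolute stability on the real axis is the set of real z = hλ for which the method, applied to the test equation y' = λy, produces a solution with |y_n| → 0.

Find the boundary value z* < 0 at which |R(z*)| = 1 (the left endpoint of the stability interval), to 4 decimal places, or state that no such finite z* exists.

With y'=λy (z=hλ):
  y_{n+1} = y_n + z·[15/16·y_n + 1/16·y_{n+1}] ⇒ (1 − 1/16z)y_{n+1} = (1 + 15/16z)y_n
  ⇒ R(z) = (1 + 15/16z)/(1 − 1/16z).

Solve |R(x)|<1 on ℝ⁻.
x=-1.75: |R|=0.5775
R=−1: 1+15/16x = −1+1/16x ⇒ -7/8x=2 ⇒ x=2/(-7/8)=-2.2857
Confirm numerically:
  x=-2.140: |R|=0.88754 <1
  x=-1.743: |R|=0.57177 <1
  x=-1.448: |R|=0.32783 <1
  x=-1.229: |R|=0.14133 <1
  x=-2.884: |R|=1.44355 >1
  x=-2.771: |R|=1.36194 >1
  x=-2.655: |R|=1.27714 >1
So |R|<1 on (-2.2857, 0).

left endpoint -2.2857.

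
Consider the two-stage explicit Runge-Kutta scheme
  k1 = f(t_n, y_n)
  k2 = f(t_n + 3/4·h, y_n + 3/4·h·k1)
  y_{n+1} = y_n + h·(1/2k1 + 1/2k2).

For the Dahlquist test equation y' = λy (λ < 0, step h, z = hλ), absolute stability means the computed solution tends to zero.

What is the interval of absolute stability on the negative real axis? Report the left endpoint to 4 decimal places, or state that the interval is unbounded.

(-2.6667, 0).

Test eqn y'=λy, z=hλ:
  k1=λy_n ⇒ h·k1=z·y_n;  k2=λ(1+3/4z)y_n ⇒ h·k2=z(1+3/4z)y_n
  y_{n+1}/y_n = 1 + 1/2z + 1/2z(1+3/4z) = 1 + z + 3/8z²
  ⇒ R(z) = 1 + z + 3/8z².

Boundary: |R(x)|=1, x<0.
x=-1: |R|=0.3750
R=1: x+3/8x²=0 ⇒ x=−8/3=-2.6667; min R=1−1/(4·3/8)=0.3333>−1
Confirm numerically:
  x=-2.033: |R|=0.51691 <1
  x=-1.893: |R|=0.45079 <1
  x=-1.474: |R|=0.34075 <1
  x=-3.024: |R|=1.40522 >1
  x=-2.873: |R|=1.22230 >1
Interval (-2.6667, 0).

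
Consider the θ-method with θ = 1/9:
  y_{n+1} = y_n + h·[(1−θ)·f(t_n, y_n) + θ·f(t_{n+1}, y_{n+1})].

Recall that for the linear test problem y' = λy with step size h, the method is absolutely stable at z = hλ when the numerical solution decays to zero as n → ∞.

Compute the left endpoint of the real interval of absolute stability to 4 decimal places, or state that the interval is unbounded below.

Test eqn y'=λy, z=hλ:
  y_{n+1} = y_n + z·[8/9·y_n + 1/9·y_{n+1}] ⇒ (1 − 1/9z)y_{n+1} = (1 + 8/9z)y_n
  Hence R(z) = (1 + 8/9z)/(1 − 1/9z).

Boundary: |R(x)|=1, x<0.
x=-0.81: |R|=0.2569
R=−1: 1+8/9x = −1+1/9x ⇒ -7/9x=2 ⇒ x=2/(-7/9)=-2.5714
Confirm numerically:
  x=-2.465: |R|=0.93502 <1
  x=-2.272: |R|=0.81405 <1
  x=-2.096: |R|=0.70007 <1
  x=-2.921: |R|=1.20527 >1
  x=-2.867: |R|=1.17435 >1
  x=-2.696: |R|=1.07456 >1
So |R|<1 on (-2.5714, 0).

z* = -2.5714.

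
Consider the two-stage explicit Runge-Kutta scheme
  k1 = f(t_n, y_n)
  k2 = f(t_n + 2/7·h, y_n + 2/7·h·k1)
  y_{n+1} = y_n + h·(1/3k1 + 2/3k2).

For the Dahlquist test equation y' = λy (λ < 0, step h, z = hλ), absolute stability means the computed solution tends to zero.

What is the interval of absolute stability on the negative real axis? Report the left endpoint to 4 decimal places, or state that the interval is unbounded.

(-5.2500, 0).

With y'=λy (z=hλ):
  k1=λy_n ⇒ h·k1=z·y_n;  k2=λ(1+2/7z)y_n ⇒ h·k2=z(1+2/7z)y_n
  y_{n+1}/y_n = 1 + 1/3z + 2/3z(1+2/7z) = 1 + z + 4/21z²
  ⇒ R(z) = 1 + z + 4/21z².

Find x<0 with |R(x)|<1.
x=-0.72: |R|=0.3787
R=1: x+4/21x²=0 ⇒ x=−21/4=-5.2500; min R=1−1/(4·4/21)=-0.3125>−1
Confirm numerically:
  x=-5.179: |R|=0.92996 <1
  x=-3.966: |R|=0.03003 <1
  x=-3.244: |R|=0.23952 <1
  x=-2.274: |R|=0.28903 <1
  x=-5.833: |R|=1.64774 >1
  x=-5.743: |R|=1.53930 >1
  x=-5.475: |R|=1.23464 >1
Interval (-5.2500, 0).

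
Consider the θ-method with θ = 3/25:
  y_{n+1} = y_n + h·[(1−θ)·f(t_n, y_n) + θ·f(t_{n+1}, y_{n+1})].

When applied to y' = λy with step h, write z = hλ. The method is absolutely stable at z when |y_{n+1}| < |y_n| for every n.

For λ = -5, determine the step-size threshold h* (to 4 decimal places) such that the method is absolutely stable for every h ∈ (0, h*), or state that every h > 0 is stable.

(-2.6316,0); λ=-5 ⇒ h* = (50/19)/5 = 0.5263.

Set f=λy, z=hλ:
  y_{n+1} = y_n + z·[22/25·y_n + 3/25·y_{n+1}] ⇒ (1 − 3/25z)y_{n+1} = (1 + 22/25z)y_n
  Hence R(z) = (1 + 22/25z)/(1 − 3/25z).

Need |R(x)|<1, x<0.
x=-1.43: |R|=0.2206
R=−1: 1+22/25x = −1+3/25x ⇒ -19/25x=2 ⇒ x=2/(-19/25)=-2.6316
Confirm numerically:
  x=-2.369: |R|=0.84461 <1
  x=-1.997: |R|=0.61095 <1
  x=-1.620: |R|=0.35633 <1
  x=-3.196: |R|=1.31005 >1
  x=-2.775: |R|=1.08177 >1
So |R|<1 on (-2.6316, 0).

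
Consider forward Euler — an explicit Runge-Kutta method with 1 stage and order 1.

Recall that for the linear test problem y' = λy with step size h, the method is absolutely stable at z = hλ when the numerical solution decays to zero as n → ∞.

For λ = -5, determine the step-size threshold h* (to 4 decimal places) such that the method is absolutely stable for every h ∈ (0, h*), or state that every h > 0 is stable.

(-2.0000,0); λ=-5 ⇒ h* = 0.4000.

On y'=λy, z=hλ:
  order 1, 1-stage ⇒ R(z)=1+z
  (e.g. R(-1.36)=-0.36000, |R|=0.36000)

Solve |R(x)|<1 on ℝ⁻.
x=-1.36: |R|=0.3600
|R(-2.17)|=1.1700 |R(-1.68)|=0.6800 |R(-1.29)|=0.2900
Bisect:
  x_lo=-2.5198 |R|=1.5198  x_hi=-0.1636 |R|=0.8364
  mid=-1.34170 |R|=0.34170 →hi
  mid=-1.93076 |R|=0.93076 →hi
  mid=-2.22530 |R|=1.22530 →lo
  mid=-2.07803 |R|=1.07803 →lo
  mid=-2.00440 |R|=1.00440 →lo
  mid=-1.96758 |R|=0.96758 →hi
  mid=-1.98599 |R|=0.98599 →hi
  mid=-1.99519 |R|=0.99519 →hi
  mid=-1.99979 |R|=0.99979 →hi
  ...
  [-2.00008,-1.99994] ⇒ x*=-2.0000
Stable set (-2.0000, 0).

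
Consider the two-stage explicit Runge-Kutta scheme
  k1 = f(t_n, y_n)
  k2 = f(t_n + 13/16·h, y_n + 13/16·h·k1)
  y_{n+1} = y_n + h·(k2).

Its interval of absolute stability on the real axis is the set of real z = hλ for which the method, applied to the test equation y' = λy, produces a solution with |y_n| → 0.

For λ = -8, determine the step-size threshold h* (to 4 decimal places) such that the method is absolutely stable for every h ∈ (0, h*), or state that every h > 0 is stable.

(-1.2308,0); λ=-8 ⇒ h* = (16/13)/8 = 0.1538.

On y'=λy, z=hλ:
  k1=λy_n ⇒ h·k1=z·y_n;  k2=λ(1+13/16z)y_n ⇒ h·k2=z(1+13/16z)y_n
  y_{n+1}/y_n = 1 + z(1+13/16z) = 1 + z + 13/16z²
  R(z) = 1 + z + 13/16z².

Solve |R(x)|<1 on ℝ⁻.
x=-0.6: |R|=0.6925
R=1: x+13/16x²=0 ⇒ x=−16/13=-1.2308; min R=1−1/(4·13/16)=0.6923>−1
Confirm numerically:
  x=-1.073: |R|=0.86245 <1
  x=-0.885: |R|=0.75137 <1
  x=-0.615: |R|=0.69231 <1
  x=-0.524: |R|=0.69909 <1
  x=-1.716: |R|=1.67653 >1
  x=-1.466: |R|=1.28019 >1
  x=-1.418: |R|=1.21571 >1
So |R|<1 on (-1.2308, 0).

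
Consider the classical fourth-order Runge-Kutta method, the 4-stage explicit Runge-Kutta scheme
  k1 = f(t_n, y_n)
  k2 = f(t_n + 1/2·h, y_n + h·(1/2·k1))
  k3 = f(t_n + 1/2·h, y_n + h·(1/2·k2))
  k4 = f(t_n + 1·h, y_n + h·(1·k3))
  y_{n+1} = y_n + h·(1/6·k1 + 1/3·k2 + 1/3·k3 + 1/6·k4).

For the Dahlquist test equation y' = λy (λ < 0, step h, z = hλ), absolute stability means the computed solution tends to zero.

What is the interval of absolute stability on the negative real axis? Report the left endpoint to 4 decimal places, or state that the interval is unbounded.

(-2.7853, 0).

With y'=λy (z=hλ):
  order 4, 4-stage ⇒ R(z)=1+z+z^2/2+z^3/6+z^4/24
  (e.g. R(-0.81)=0.44741, |R|=0.44741)

Boundary: |R(x)|=1, x<0.
x=-0.81: |R|=0.4474
|R(-3.06)|=1.4996 |R(-2.43)|=0.5838 |R(-0.81)|=0.4474
Bisect:
  x_lo=-3.5873 |R|=3.0534  x_hi=-0.1392 |R|=0.8700
  mid=-1.86329 |R|=0.29670 →hi
  mid=-2.72532 |R|=0.91328 →hi
  mid=-3.15633 |R|=1.71951 →lo
  mid=-2.94082 |R|=1.26096 →lo
  mid=-2.83307 |R|=1.07445 →lo
  mid=-2.77919 |R|=0.99084 →hi
  mid=-2.80613 |R|=1.03188 →lo
  mid=-2.79266 |R|=1.01117 →lo
  ...
  [-2.78530,-2.78509] ⇒ x*=-2.7853
Stable set (-2.7853, 0).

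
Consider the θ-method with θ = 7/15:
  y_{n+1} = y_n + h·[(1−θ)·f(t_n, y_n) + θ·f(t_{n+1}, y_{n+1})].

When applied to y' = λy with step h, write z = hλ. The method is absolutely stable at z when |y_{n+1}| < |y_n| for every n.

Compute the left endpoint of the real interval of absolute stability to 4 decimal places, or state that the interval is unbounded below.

On y'=λy, z=hλ:
  y_{n+1} = y_n + z·[8/15·y_n + 7/15·y_{n+1}] ⇒ (1 − 7/15z)y_{n+1} = (1 + 8/15z)y_n
  ⇒ R(z) = (1 + 8/15z)/(1 − 7/15z).

Need |R(x)|<1, x<0.
x=-1.04: |R|=0.2998
R=−1: 1+8/15x = −1+7/15x ⇒ -1/15x=2 ⇒ x=2/(-1/15)=-30.0000
Confirm numerically:
  x=-26.147: |R|=0.98054 <1
  x=-25.980: |R|=0.97958 <1
  x=-13.702: |R|=0.85306 <1
  x=-12.585: |R|=0.83108 <1
  x=-30.418: |R|=1.00183 >1
  x=-30.198: |R|=1.00087 >1
  x=-30.158: |R|=1.00070 >1
So |R|<1 on (-30.0000, 0).

left endpoint -30.0000.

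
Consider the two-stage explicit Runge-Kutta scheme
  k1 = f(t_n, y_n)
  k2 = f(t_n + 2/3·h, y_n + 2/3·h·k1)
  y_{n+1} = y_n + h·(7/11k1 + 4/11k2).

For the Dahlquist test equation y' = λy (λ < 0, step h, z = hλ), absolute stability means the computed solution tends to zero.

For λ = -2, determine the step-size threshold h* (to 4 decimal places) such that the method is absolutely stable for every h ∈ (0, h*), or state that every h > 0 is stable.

Test eqn y'=λy, z=hλ:
  k1=λy_n ⇒ h·k1=z·y_n;  k2=λ(1+2/3z)y_n ⇒ h·k2=z(1+2/3z)y_n
  y_{n+1}/y_n = 1 + 7/11z + 4/11z(1+2/3z) = 1 + z + 8/33z²
  Hence R(z) = 1 + z + 8/33z².

Find x<0 with |R(x)|<1.
x=-1.69: |R|=0.0024
R=1: x+8/33x²=0 ⇒ x=−33/8=-4.1250; min R=1−1/(4·8/33)=-0.0312>−1
Confirm numerically:
  x=-3.507: |R|=0.47459 <1
  x=-3.210: |R|=0.28796 <1
  x=-3.204: |R|=0.28463 <1
  x=-2.414: |R|=0.00130 <1
  x=-4.452: |R|=1.35292 >1
  x=-4.388: |R|=1.27977 >1
  x=-4.310: |R|=1.19330 >1
So |R|<1 on (-4.1250, 0).

(-4.1250,0); λ=-2 ⇒ h* = (33/8)/2 = 2.0625.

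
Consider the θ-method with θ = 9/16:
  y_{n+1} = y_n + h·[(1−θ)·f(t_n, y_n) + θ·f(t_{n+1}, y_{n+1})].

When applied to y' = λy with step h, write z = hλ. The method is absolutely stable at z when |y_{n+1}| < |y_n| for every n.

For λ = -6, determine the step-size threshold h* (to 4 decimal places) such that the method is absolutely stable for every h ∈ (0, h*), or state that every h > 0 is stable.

Test eqn y'=λy, z=hλ:
  y_{n+1} = y_n + z·[7/16·y_n + 9/16·y_{n+1}] ⇒ (1 − 9/16z)y_{n+1} = (1 + 7/16z)y_n
  ⇒ R(z) = (1 + 7/16z)/(1 − 9/16z).

Find x<0 with |R(x)|<1.
x=-0.71: |R|=0.4926
x=-2: |R|=0.0588
x=-10: |R|=0.5094
x=-100: |R|=0.7467
θ=9/16≥1/2 ⇒ |1+7/16x|<|1−9/16x| ∀x<0 ⇒ unbounded interval.

(−∞, 0) — no finite endpoint. Any h>0 works for λ=-6.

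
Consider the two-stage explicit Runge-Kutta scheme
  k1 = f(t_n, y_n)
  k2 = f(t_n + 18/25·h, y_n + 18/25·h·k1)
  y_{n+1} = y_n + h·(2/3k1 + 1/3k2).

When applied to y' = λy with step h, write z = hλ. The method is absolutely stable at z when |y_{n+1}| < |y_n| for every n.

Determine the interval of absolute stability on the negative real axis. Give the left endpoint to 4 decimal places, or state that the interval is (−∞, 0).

(-4.1667, 0).

With y'=λy (z=hλ):
  k1=λy_n ⇒ h·k1=z·y_n;  k2=λ(1+18/25z)y_n ⇒ h·k2=z(1+18/25z)y_n
  y_{n+1}/y_n = 1 + 2/3z + 1/3z(1+18/25z) = 1 + z + 6/25z²
  ⇒ R(z) = 1 + z + 6/25z².

Find x<0 with |R(x)|<1.
x=-0.84: |R|=0.3293
R=1: x+6/25x²=0 ⇒ x=−25/6=-4.1667; min R=1−1/(4·6/25)=-0.0417>−1
Confirm numerically:
  x=-3.700: |R|=0.58560 <1
  x=-3.338: |R|=0.33614 <1
  x=-3.045: |R|=0.18029 <1
  x=-2.924: |R|=0.12795 <1
  x=-4.706: |R|=1.60914 >1
  x=-4.552: |R|=1.42097 >1
  x=-4.489: |R|=1.34727 >1
So |R|<1 on (-4.1667, 0).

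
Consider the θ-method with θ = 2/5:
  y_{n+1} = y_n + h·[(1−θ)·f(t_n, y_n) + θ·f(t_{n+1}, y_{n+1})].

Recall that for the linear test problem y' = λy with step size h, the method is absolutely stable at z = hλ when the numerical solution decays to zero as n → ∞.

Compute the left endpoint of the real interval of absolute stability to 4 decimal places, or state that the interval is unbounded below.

With y'=λy (z=hλ):
  y_{n+1} = y_n + z·[3/5·y_n + 2/5·y_{n+1}] ⇒ (1 − 2/5z)y_{n+1} = (1 + 3/5z)y_n
  ⇒ R(z) = (1 + 3/5z)/(1 − 2/5z).

Boundary: |R(x)|=1, x<0.
x=-1.56: |R|=0.0394
R=−1: 1+3/5x = −1+2/5x ⇒ -1/5x=2 ⇒ x=2/(-1/5)=-10.0000
Confirm numerically:
  x=-9.118: |R|=0.96204 <1
  x=-8.979: |R|=0.95553 <1
  x=-4.282: |R|=0.57844 <1
  x=-4.240: |R|=0.57270 <1
  x=-10.348: |R|=1.01354 >1
  x=-10.316: |R|=1.01233 >1
  x=-10.283: |R|=1.01107 >1
Stable set (-10.0000, 0).

z* = -10.0000.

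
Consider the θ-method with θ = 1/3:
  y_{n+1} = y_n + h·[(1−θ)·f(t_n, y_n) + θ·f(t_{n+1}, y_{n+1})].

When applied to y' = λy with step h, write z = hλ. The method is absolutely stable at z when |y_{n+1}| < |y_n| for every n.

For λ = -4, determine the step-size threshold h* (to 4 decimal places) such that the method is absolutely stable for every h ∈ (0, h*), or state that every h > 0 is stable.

(-6.0000,0); λ=-4 ⇒ h* = (6)/4 = 1.5000.

Test eqn y'=λy, z=hλ:
  y_{n+1} = y_n + z·[2/3·y_n + 1/3·y_{n+1}] ⇒ (1 − 1/3z)y_{n+1} = (1 + 2/3z)y_n
  Hence R(z) = (1 + 2/3z)/(1 − 1/3z).

Boundary: |R(x)|=1, x<0.
x=-1.54: |R|=0.0176
R=−1: 1+2/3x = −1+1/3x ⇒ -1/3x=2 ⇒ x=2/(-1/3)=-6.0000
Confirm numerically:
  x=-5.858: |R|=0.98397 <1
  x=-5.842: |R|=0.98213 <1
  x=-3.360: |R|=0.58491 <1
  x=-6.146: |R|=1.01596 >1
  x=-6.070: |R|=1.00772 >1
  x=-6.046: |R|=1.00509 >1
So |R|<1 on (-6.0000, 0).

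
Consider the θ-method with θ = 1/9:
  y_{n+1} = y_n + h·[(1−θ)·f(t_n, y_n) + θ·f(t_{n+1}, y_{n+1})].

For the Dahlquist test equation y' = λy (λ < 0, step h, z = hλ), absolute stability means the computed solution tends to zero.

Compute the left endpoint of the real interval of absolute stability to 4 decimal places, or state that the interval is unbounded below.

z* = -2.5714.

Set f=λy, z=hλ:
  y_{n+1} = y_n + z·[8/9·y_n + 1/9·y_{n+1}] ⇒ (1 − 1/9z)y_{n+1} = (1 + 8/9z)y_n
  Hence R(z) = (1 + 8/9z)/(1 − 1/9z).

Boundary: |R(x)|=1, x<0.
x=-0.42: |R|=0.5987
R=−1: 1+8/9x = −1+1/9x ⇒ -7/9x=2 ⇒ x=2/(-7/9)=-2.5714
Confirm numerically:
  x=-1.992: |R|=0.63100 <1
  x=-1.898: |R|=0.56744 <1
  x=-1.862: |R|=0.54281 <1
  x=-1.295: |R|=0.13210 <1
  x=-3.073: |R|=1.29081 >1
  x=-2.831: |R|=1.15358 >1
  x=-2.663: |R|=1.05496 >1
Stable set (-2.5714, 0).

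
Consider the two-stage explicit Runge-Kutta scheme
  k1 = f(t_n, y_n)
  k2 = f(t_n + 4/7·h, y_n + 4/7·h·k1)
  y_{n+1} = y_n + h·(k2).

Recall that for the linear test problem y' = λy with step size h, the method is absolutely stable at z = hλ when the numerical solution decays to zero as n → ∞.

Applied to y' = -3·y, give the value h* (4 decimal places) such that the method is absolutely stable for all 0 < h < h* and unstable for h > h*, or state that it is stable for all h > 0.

Set f=λy, z=hλ:
  k1=λy_n ⇒ h·k1=z·y_n;  k2=λ(1+4/7z)y_n ⇒ h·k2=z(1+4/7z)y_n
  y_{n+1}/y_n = 1 + z(1+4/7z) = 1 + z + 4/7z²
  R(z) = 1 + z + 4/7z².

Boundary: |R(x)|=1, x<0.
x=-1.72: |R|=0.9705
R=1: x+4/7x²=0 ⇒ x=−7/4=-1.7500; min R=1−1/(4·4/7)=0.5625>−1
Confirm numerically:
  x=-1.453: |R|=0.75341 <1
  x=-1.301: |R|=0.66620 <1
  x=-0.941: |R|=0.56499 <1
  x=-0.811: |R|=0.56484 <1
  x=-2.266: |R|=1.66815 >1
  x=-2.144: |R|=1.48271 >1
  x=-1.944: |R|=1.21551 >1
Stable set (-1.7500, 0).

(-1.7500,0); λ=-3 ⇒ h* = (7/4)/3 = 0.5833.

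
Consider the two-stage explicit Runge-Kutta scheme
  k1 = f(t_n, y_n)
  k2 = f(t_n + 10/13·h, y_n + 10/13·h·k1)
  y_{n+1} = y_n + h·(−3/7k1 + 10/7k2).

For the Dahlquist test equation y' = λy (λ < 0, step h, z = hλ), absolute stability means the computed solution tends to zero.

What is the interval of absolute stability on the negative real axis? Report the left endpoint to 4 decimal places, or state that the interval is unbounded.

z∈(-0.9100,0).

With y'=λy (z=hλ):
  k1=λy_n ⇒ h·k1=z·y_n;  k2=λ(1+10/13z)y_n ⇒ h·k2=z(1+10/13z)y_n
  y_{n+1}/y_n = 1 − 3/7z + 10/7z(1+10/13z) = 1 + z + 100/91z²
  so R(z) = 1 + z + 100/91z².

Need |R(x)|<1, x<0.
x=-1.08: |R|=1.2018
R=1: x+100/91x²=0 ⇒ x=−91/100=-0.9100; min R=1−1/(4·100/91)=0.7725>−1
Confirm numerically:
  x=-0.759: |R|=0.87406 <1
  x=-0.722: |R|=0.85084 <1
  x=-0.618: |R|=0.80170 <1
  x=-0.380: |R|=0.77868 <1
  x=-1.330: |R|=1.61385 >1
  x=-1.212: |R|=1.40222 >1
  x=-1.058: |R|=1.17207 >1
So |R|<1 on (-0.9100, 0).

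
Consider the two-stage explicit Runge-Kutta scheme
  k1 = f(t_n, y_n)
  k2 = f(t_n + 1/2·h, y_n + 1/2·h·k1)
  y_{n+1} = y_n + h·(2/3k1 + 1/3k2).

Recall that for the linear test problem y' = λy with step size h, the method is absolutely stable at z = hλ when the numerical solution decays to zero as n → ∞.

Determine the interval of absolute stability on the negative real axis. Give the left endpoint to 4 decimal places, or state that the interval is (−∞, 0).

z∈(-6.0000,0).

On y'=λy, z=hλ:
  k1=λy_n ⇒ h·k1=z·y_n;  k2=λ(1+1/2z)y_n ⇒ h·k2=z(1+1/2z)y_n
  y_{n+1}/y_n = 1 + 2/3z + 1/3z(1+1/2z) = 1 + z + 1/6z²
  ⇒ R(z) = 1 + z + 1/6z².

Need |R(x)|<1, x<0.
x=-1.6: |R|=0.1733
R=1: x+1/6x²=0 ⇒ x=−6=-6.0000; min R=1−1/(4·1/6)=-0.5000>−1
Confirm numerically:
  x=-4.703: |R|=0.01663 <1
  x=-4.103: |R|=0.29723 <1
  x=-3.246: |R|=0.48991 <1
  x=-6.240: |R|=1.24960 >1
  x=-6.206: |R|=1.21307 >1
  x=-6.204: |R|=1.21094 >1
Interval (-6.0000, 0).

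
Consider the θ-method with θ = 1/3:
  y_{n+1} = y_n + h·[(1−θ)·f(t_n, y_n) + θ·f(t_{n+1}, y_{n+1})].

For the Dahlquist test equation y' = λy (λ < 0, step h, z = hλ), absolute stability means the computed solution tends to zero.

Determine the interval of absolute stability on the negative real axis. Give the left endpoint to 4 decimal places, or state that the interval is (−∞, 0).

(-6.0000, 0).

Test eqn y'=λy, z=hλ:
  y_{n+1} = y_n + z·[2/3·y_n + 1/3·y_{n+1}] ⇒ (1 − 1/3z)y_{n+1} = (1 + 2/3z)y_n
  R(z) = (1 + 2/3z)/(1 − 1/3z).

Boundary: |R(x)|=1, x<0.
x=-1.69: |R|=0.0810
R=−1: 1+2/3x = −1+1/3x ⇒ -1/3x=2 ⇒ x=2/(-1/3)=-6.0000
Confirm numerically:
  x=-5.755: |R|=0.97202 <1
  x=-5.177: |R|=0.89935 <1
  x=-4.008: |R|=0.71575 <1
  x=-6.557: |R|=1.05828 >1
  x=-6.130: |R|=1.01424 >1
  x=-6.110: |R|=1.01207 >1
So |R|<1 on (-6.0000, 0).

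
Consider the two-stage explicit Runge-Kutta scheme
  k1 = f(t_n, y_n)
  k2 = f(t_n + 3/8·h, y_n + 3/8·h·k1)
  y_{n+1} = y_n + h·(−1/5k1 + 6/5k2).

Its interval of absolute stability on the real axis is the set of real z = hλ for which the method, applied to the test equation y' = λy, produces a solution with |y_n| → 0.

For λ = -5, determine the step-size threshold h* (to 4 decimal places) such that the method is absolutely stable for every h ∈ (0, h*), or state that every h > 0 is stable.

With y'=λy (z=hλ):
  k1=λy_n ⇒ h·k1=z·y_n;  k2=λ(1+3/8z)y_n ⇒ h·k2=z(1+3/8z)y_n
  y_{n+1}/y_n = 1 − 1/5z + 6/5z(1+3/8z) = 1 + z + 9/20z²
  R(z) = 1 + z + 9/20z².

Find x<0 with |R(x)|<1.
x=-0.31: |R|=0.7332
R=1: x+9/20x²=0 ⇒ x=−20/9=-2.2222; min R=1−1/(4·9/20)=0.4444>−1
Confirm numerically:
  x=-2.117: |R|=0.89976 <1
  x=-1.793: |R|=0.65368 <1
  x=-1.460: |R|=0.49922 <1
  x=-0.893: |R|=0.46585 <1
  x=-2.573: |R|=1.40615 >1
  x=-2.453: |R|=1.25474 >1
Interval (-2.2222, 0).

(-2.2222,0); λ=-5 ⇒ h* = (20/9)/5 = 0.4444.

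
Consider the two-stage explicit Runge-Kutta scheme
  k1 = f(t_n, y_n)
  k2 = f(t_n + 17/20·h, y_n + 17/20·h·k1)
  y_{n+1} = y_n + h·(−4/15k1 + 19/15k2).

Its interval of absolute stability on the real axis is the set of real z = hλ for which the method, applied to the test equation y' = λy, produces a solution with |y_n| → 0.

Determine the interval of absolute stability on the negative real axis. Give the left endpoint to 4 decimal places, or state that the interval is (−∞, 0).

With y'=λy (z=hλ):
  k1=λy_n ⇒ h·k1=z·y_n;  k2=λ(1+17/20z)y_n ⇒ h·k2=z(1+17/20z)y_n
  y_{n+1}/y_n = 1 − 4/15z + 19/15z(1+17/20z) = 1 + z + 323/300z²
  so R(z) = 1 + z + 323/300z².

Solve |R(x)|<1 on ℝ⁻.
x=-1.14: |R|=1.2592
R=1: x+323/300x²=0 ⇒ x=−300/323=-0.9288; min R=1−1/(4·323/300)=0.7678>−1
Confirm numerically:
  x=-0.809: |R|=0.89566 <1
  x=-0.586: |R|=0.78372 <1
  x=-0.389: |R|=0.77392 <1
  x=-1.468: |R|=1.85224 >1
  x=-1.179: |R|=1.31761 >1
So |R|<1 on (-0.9288, 0).

z∈(-0.9288,0).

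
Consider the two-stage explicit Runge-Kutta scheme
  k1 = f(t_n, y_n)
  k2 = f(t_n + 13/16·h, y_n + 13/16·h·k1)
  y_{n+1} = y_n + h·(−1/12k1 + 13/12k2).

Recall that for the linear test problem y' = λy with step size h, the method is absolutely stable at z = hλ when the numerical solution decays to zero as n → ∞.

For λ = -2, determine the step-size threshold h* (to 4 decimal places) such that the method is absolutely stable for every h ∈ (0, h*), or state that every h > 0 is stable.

(-1.1361,0); λ=-2 ⇒ h* = (192/169)/2 = 0.5680.

On y'=λy, z=hλ:
  k1=λy_n ⇒ h·k1=z·y_n;  k2=λ(1+13/16z)y_n ⇒ h·k2=z(1+13/16z)y_n
  y_{n+1}/y_n = 1 − 1/12z + 13/12z(1+13/16z) = 1 + z + 169/192z²
  ⇒ R(z) = 1 + z + 169/192z².

Need |R(x)|<1, x<0.
x=-1.18: |R|=1.0456
R=1: x+169/192x²=0 ⇒ x=−192/169=-1.1361; min R=1−1/(4·169/192)=0.7160>−1
Confirm numerically:
  x=-1.108: |R|=0.97260 <1
  x=-1.094: |R|=0.95947 <1
  x=-0.569: |R|=0.71598 <1
  x=-0.481: |R|=0.72265 <1
  x=-1.435: |R|=1.37755 >1
  x=-1.409: |R|=1.33846 >1
  x=-1.317: |R|=1.20971 >1
Interval (-1.1361, 0).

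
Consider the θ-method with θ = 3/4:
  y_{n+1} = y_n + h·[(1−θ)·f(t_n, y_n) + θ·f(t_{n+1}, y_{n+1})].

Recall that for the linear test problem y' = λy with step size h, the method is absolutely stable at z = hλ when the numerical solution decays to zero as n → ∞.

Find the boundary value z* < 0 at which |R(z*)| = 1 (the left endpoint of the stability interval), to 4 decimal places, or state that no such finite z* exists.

(−∞, 0) — no finite endpoint.

With y'=λy (z=hλ):
  y_{n+1} = y_n + z·[1/4·y_n + 3/4·y_{n+1}] ⇒ (1 − 3/4z)y_{n+1} = (1 + 1/4z)y_n
  R(z) = (1 + 1/4z)/(1 − 3/4z).

Need |R(x)|<1, x<0.
x=-1.56: |R|=0.2811
x=-2: |R|=0.2000
x=-10: |R|=0.1765
x=-100: |R|=0.3158
θ=3/4≥1/2 ⇒ |1+1/4x|<|1−3/4x| ∀x<0 ⇒ interval (−∞,0).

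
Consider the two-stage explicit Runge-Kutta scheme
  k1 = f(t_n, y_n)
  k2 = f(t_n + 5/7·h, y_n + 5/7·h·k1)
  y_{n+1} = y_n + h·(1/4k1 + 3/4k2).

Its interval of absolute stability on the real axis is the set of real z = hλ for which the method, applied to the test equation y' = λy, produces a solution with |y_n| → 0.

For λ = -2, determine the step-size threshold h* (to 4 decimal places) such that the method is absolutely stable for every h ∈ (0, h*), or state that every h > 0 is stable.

Set f=λy, z=hλ:
  k1=λy_n ⇒ h·k1=z·y_n;  k2=λ(1+5/7z)y_n ⇒ h·k2=z(1+5/7z)y_n
  y_{n+1}/y_n = 1 + 1/4z + 3/4z(1+5/7z) = 1 + z + 15/28z²
  so R(z) = 1 + z + 15/28z².

Find x<0 with |R(x)|<1.
x=-1.09: |R|=0.5465
R=1: x+15/28x²=0 ⇒ x=−28/15=-1.8667; min R=1−1/(4·15/28)=0.5333>−1
Confirm numerically:
  x=-1.594: |R|=0.76716 <1
  x=-1.518: |R|=0.71646 <1
  x=-1.404: |R|=0.65201 <1
  x=-0.779: |R|=0.54609 <1
  x=-2.161: |R|=1.34074 >1
  x=-2.048: |R|=1.19895 >1
  x=-2.039: |R|=1.18824 >1
So |R|<1 on (-1.8667, 0).

(-1.8667,0); λ=-2 ⇒ h* = (28/15)/2 = 0.9333.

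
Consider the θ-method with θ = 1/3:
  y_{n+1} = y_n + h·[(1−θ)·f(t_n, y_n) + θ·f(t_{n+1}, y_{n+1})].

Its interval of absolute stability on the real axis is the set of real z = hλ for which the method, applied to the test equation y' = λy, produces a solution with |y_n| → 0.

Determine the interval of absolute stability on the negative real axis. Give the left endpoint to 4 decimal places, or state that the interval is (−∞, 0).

(-6.0000, 0).

Test eqn y'=λy, z=hλ:
  y_{n+1} = y_n + z·[2/3·y_n + 1/3·y_{n+1}] ⇒ (1 − 1/3z)y_{n+1} = (1 + 2/3z)y_n
  Hence R(z) = (1 + 2/3z)/(1 − 1/3z).

Solve |R(x)|<1 on ℝ⁻.
x=-0.83: |R|=0.3499
R=−1: 1+2/3x = −1+1/3x ⇒ -1/3x=2 ⇒ x=2/(-1/3)=-6.0000
Confirm numerically:
  x=-4.978: |R|=0.87190 <1
  x=-4.068: |R|=0.72666 <1
  x=-3.244: |R|=0.55862 <1
  x=-6.488: |R|=1.05143 >1
  x=-6.092: |R|=1.01012 >1
  x=-6.091: |R|=1.01001 >1
Interval (-6.0000, 0).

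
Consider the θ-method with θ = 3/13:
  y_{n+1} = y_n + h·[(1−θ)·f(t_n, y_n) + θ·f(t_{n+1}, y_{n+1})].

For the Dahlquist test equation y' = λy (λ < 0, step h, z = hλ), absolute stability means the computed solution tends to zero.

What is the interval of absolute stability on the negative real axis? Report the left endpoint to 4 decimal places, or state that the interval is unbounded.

z∈(-3.7143,0).

With y'=λy (z=hλ):
  y_{n+1} = y_n + z·[10/13·y_n + 3/13·y_{n+1}] ⇒ (1 − 3/13z)y_{n+1} = (1 + 10/13z)y_n
  Hence R(z) = (1 + 10/13z)/(1 − 3/13z).

Boundary: |R(x)|=1, x<0.
x=-1.27: |R|=0.0178
R=−1: 1+10/13x = −1+3/13x ⇒ -7/13x=2 ⇒ x=2/(-7/13)=-3.7143
Confirm numerically:
  x=-2.736: |R|=0.67710 <1
  x=-2.233: |R|=0.47363 <1
  x=-1.796: |R|=0.26974 <1
  x=-1.506: |R|=0.11759 <1
  x=-4.183: |R|=1.12842 >1
  x=-4.182: |R|=1.12816 >1
Interval (-3.7143, 0).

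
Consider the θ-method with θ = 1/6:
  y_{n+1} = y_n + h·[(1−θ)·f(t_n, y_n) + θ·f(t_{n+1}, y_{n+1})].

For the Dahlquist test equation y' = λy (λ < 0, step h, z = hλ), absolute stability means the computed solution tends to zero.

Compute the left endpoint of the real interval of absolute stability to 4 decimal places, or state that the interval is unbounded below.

On y'=λy, z=hλ:
  y_{n+1} = y_n + z·[5/6·y_n + 1/6·y_{n+1}] ⇒ (1 − 1/6z)y_{n+1} = (1 + 5/6z)y_n
  so R(z) = (1 + 5/6z)/(1 − 1/6z).

Need |R(x)|<1, x<0.
x=-1.63: |R|=0.2818
R=−1: 1+5/6x = −1+1/6x ⇒ -2/3x=2 ⇒ x=2/(-2/3)=-3.0000
Confirm numerically:
  x=-2.907: |R|=0.95824 <1
  x=-2.601: |R|=0.81444 <1
  x=-2.560: |R|=0.79439 <1
  x=-2.526: |R|=0.77762 <1
  x=-3.537: |R|=1.22523 >1
  x=-3.381: |R|=1.16246 >1
Interval (-3.0000, 0).

z* = -3.0000.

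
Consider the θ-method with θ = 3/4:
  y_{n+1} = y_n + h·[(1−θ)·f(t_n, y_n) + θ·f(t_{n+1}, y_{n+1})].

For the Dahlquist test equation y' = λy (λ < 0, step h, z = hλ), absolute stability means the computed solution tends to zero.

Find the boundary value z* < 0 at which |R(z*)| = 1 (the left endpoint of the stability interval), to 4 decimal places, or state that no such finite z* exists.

unbounded; (−∞, 0).

Set f=λy, z=hλ:
  y_{n+1} = y_n + z·[1/4·y_n + 3/4·y_{n+1}] ⇒ (1 − 3/4z)y_{n+1} = (1 + 1/4z)y_n
  Hence R(z) = (1 + 1/4z)/(1 − 3/4z).

Solve |R(x)|<1 on ℝ⁻.
x=-1.68: |R|=0.2566
x=-2: |R|=0.2000
x=-10: |R|=0.1765
x=-100: |R|=0.3158
θ=3/4≥1/2 ⇒ |1+1/4x|<|1−3/4x| ∀x<0 ⇒ stable on all of ℝ⁻.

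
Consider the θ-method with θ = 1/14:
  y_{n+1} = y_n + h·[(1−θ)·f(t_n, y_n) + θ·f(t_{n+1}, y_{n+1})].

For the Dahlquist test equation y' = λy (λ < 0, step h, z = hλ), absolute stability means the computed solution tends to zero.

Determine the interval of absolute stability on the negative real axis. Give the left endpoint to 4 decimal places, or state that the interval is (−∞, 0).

z∈(-2.3333,0).

Test eqn y'=λy, z=hλ:
  y_{n+1} = y_n + z·[13/14·y_n + 1/14·y_{n+1}] ⇒ (1 − 1/14z)y_{n+1} = (1 + 13/14z)y_n
  R(z) = (1 + 13/14z)/(1 − 1/14z).

Boundary: |R(x)|=1, x<0.
x=-0.54: |R|=0.4801
R=−1: 1+13/14x = −1+1/14x ⇒ -6/7x=2 ⇒ x=2/(-6/7)=-2.3333
Confirm numerically:
  x=-2.173: |R|=0.88104 <1
  x=-1.829: |R|=0.61766 <1
  x=-1.115: |R|=0.03275 <1
  x=-2.626: |R|=1.21124 >1
  x=-2.574: |R|=1.17425 >1
Interval (-2.3333, 0).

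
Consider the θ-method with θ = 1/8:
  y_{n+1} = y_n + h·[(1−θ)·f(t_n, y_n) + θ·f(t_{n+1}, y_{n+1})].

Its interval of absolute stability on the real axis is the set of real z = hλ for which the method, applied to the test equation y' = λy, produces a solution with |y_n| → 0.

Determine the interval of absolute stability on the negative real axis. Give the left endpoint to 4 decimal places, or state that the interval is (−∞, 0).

z∈(-2.6667,0).

On y'=λy, z=hλ:
  y_{n+1} = y_n + z·[7/8·y_n + 1/8·y_{n+1}] ⇒ (1 − 1/8z)y_{n+1} = (1 + 7/8z)y_n
  ⇒ R(z) = (1 + 7/8z)/(1 − 1/8z).

Solve |R(x)|<1 on ℝ⁻.
x=-1.33: |R|=0.1404
R=−1: 1+7/8x = −1+1/8x ⇒ -3/4x=2 ⇒ x=2/(-3/4)=-2.6667
Confirm numerically:
  x=-2.328: |R|=0.80325 <1
  x=-1.406: |R|=0.19583 <1
  x=-1.404: |R|=0.19439 <1
  x=-1.395: |R|=0.18787 <1
  x=-3.165: |R|=1.26780 >1
  x=-2.769: |R|=1.05702 >1
Stable set (-2.6667, 0).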